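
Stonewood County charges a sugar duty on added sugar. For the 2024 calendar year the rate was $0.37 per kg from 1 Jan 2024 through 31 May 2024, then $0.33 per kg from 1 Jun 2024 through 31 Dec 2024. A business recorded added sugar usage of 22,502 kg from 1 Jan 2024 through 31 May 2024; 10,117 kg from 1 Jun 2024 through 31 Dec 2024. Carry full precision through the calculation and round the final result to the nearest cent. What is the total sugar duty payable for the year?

1 Jan – 31 May 2024: 22,502 kg at $0.37/kg → $8,325.74
1 Jun – 31 Dec 2024: 10,117 kg at $0.33/kg → $3,338.61

$11,664.35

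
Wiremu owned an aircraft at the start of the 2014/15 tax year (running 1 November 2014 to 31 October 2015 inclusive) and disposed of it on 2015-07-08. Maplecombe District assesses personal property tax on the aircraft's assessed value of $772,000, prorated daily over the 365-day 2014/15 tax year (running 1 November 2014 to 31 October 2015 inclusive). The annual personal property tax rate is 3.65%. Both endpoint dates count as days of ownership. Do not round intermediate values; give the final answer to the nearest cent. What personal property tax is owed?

Days held (2014-11-01 to 2015-07-08): 250 out of 365
Tax = $772,000 × 3.65% × 250/365 = $19,300.0000

$19,300.00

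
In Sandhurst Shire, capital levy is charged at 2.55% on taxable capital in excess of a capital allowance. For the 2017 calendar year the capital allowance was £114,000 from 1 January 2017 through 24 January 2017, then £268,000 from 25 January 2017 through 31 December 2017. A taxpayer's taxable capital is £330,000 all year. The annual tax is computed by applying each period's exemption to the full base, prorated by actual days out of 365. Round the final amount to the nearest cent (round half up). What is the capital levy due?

1 January – 24 January 2017: 24 days, exemption £114,000 → (£330,000 − £114,000) × 2.55% × 24/365 = £362.1699
25 January – 31 December 2017: 341 days, exemption £268,000 → (£330,000 − £268,000) × 2.55% × 341/365 = £1,477.0438
Total = £1,839.2137

£1,839.21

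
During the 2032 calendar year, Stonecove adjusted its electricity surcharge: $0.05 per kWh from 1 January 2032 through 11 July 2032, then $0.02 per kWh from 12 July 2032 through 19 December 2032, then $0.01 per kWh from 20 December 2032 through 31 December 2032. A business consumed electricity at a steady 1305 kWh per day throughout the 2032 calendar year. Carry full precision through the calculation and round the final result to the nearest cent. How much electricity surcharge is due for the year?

1 January – 11 July 2032: 193 days × 1305 kWh/day = 251,865 kWh at $0.05/kWh → $12,593.25
12 July – 19 December 2032: 161 days × 1305 kWh/day = 210,105 kWh at $0.02/kWh → $4,202.10
20 December – 31 December 2032: 12 days × 1305 kWh/day = 15,660 kWh at $0.01/kWh → $156.60

$16,951.95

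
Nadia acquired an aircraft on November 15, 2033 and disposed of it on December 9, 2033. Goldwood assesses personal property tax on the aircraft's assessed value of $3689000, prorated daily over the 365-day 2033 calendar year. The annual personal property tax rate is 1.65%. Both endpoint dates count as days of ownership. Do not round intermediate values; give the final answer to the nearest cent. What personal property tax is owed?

Days held (November 15 – December 9, 2033): 25 out of 365
Tax = $3689000 × 1.65% × 25/365 = $4169.0753

$4169.08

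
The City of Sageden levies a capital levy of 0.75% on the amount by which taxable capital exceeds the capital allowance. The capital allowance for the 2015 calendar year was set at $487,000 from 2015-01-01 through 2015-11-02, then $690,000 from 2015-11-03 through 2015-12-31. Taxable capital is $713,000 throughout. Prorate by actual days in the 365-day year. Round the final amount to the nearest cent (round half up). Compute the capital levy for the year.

2015-01-01 to 2015-11-02: 306 days, exemption $487,000 → ($713,000 − $487,000) × 0.75% × 306/365 = $1,421.0137
2015-11-03 to 2015-12-31: 59 days, exemption $690,000 → ($713,000 − $690,000) × 0.75% × 59/365 = $27.8836
Total = $1,448.8973

$1,448.90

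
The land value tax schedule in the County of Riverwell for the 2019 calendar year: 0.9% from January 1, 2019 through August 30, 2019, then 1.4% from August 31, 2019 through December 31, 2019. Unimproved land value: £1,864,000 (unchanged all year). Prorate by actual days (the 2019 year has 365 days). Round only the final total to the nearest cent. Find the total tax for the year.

£19,916.71

January 1 – August 30, 2019: 242 days at 0.9% → £1,864,000 × 0.9% × 242/365 = £11,122.7178
August 31 – December 31, 2019: 123 days at 1.4% → £1,864,000 × 1.4% × 123/365 = £8,793.9945
Total = £19,916.7123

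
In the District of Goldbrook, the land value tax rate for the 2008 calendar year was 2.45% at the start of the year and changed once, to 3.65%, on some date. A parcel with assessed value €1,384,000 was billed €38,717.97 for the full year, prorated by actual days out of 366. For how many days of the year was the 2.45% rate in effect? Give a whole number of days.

260 days

Let d = days at the first rate; then 366 − d days at the second rate.
€1,384,000 × [2.45%·d + 3.65%·(366−d)] / 366 = €38,717.97
Solving gives d = 260, so the new rate took effect on 17 Sep 2008.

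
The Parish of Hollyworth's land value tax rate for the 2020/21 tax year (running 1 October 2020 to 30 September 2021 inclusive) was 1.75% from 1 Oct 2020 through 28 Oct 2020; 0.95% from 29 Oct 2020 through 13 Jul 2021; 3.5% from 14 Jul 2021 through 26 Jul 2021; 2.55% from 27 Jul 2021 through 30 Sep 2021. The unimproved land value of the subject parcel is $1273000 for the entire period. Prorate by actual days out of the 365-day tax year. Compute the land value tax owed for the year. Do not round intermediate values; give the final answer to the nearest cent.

$17713.88

1 Oct – 28 Oct 2020: 28 days at 1.75% → $1273000 × 1.75% × 28/365 = $1708.9589
29 Oct 2020 – 13 Jul 2021: 258 days at 0.95% → $1273000 × 0.95% × 258/365 = $8548.2822
14 Jul – 26 Jul 2021: 13 days at 3.5% → $1273000 × 3.5% × 13/365 = $1586.8904
27 Jul – 30 Sep 2021: 66 days at 2.55% → $1273000 × 2.55% × 66/365 = $5869.7507
Total = $17713.8822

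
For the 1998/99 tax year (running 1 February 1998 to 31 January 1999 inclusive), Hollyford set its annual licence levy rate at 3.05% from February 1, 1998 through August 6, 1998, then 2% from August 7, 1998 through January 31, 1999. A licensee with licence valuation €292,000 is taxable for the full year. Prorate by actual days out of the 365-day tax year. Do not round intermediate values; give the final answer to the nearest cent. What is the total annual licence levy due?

February 1 – August 6, 1998: 187 days at 3.05% → €292,000 × 3.05% × 187/365 = €4,562.8000
August 7, 1998 – January 31, 1999: 178 days at 2% → €292,000 × 2% × 178/365 = €2,848.0000
Total = €7,410.8000

€7,410.80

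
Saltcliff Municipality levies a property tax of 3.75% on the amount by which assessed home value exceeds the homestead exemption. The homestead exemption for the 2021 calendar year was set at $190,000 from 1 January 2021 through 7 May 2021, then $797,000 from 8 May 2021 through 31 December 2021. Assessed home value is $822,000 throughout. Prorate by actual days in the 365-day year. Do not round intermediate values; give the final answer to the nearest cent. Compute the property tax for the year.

1 January – 7 May 2021: 127 days, exemption $190,000 → ($822,000 − $190,000) × 3.75% × 127/365 = $8,246.3014
8 May – 31 December 2021: 238 days, exemption $797,000 → ($822,000 − $797,000) × 3.75% × 238/365 = $611.3014
Total = $8,857.6027

$8,857.60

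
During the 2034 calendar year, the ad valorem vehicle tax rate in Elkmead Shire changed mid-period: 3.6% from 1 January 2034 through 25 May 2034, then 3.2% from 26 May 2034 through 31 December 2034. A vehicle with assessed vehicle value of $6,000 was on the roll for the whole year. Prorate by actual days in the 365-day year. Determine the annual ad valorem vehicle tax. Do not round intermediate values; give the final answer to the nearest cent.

$201.53

1 January – 25 May 2034: 145 days at 3.6% → $6,000 × 3.6% × 145/365 = $85.8082
26 May – 31 December 2034: 220 days at 3.2% → $6,000 × 3.2% × 220/365 = $115.7260
Total = $201.5342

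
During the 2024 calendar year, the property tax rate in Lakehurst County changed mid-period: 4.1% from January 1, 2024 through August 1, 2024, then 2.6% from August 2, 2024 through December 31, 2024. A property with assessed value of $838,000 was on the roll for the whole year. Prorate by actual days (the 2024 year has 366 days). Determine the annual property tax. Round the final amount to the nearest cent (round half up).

$29,137.67

January 1 – August 1, 2024: 214 days at 4.1% → $838,000 × 4.1% × 214/366 = $20,089.1038
August 2 – December 31, 2024: 152 days at 2.6% → $838,000 × 2.6% × 152/366 = $9,048.5683
Total = $29,137.6721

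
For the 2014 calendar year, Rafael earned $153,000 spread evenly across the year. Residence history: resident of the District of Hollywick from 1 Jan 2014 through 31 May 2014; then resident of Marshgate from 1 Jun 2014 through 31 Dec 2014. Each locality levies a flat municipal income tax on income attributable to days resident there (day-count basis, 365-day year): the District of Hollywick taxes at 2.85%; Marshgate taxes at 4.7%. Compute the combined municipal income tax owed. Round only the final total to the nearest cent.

The District of Hollywick, 1 Jan – 31 May 2014: 151 days → $153,000 × 2.85% × 151/365 = $1,803.9329
Marshgate, 1 Jun – 31 Dec 2014: 214 days → $153,000 × 4.7% × 214/365 = $4,216.0932
Total = $6,020.0260

$6,020.03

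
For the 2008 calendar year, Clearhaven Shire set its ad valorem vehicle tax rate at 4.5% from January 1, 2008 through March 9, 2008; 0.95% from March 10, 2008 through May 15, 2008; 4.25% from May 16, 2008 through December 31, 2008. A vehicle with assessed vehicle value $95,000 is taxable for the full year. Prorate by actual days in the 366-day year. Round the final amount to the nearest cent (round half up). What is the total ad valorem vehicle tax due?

$3,508.38

January 1 – March 9, 2008: 69 days at 4.5% → $95,000 × 4.5% × 69/366 = $805.9426
March 10 – May 15, 2008: 67 days at 0.95% → $95,000 × 0.95% × 67/366 = $165.2117
May 16 – December 31, 2008: 230 days at 4.25% → $95,000 × 4.25% × 230/366 = $2,537.2268
Total = $3,508.3811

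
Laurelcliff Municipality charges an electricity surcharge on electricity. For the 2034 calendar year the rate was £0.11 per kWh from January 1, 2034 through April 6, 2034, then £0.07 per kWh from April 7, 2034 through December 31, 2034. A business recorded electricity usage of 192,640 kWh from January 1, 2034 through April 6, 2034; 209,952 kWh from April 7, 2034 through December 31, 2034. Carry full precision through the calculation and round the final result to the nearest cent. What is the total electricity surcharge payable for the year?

£35887.04

January 1 – April 6, 2034: 192,640 kWh at £0.11/kWh → £21190.40
April 7 – December 31, 2034: 209,952 kWh at £0.07/kWh → £14696.64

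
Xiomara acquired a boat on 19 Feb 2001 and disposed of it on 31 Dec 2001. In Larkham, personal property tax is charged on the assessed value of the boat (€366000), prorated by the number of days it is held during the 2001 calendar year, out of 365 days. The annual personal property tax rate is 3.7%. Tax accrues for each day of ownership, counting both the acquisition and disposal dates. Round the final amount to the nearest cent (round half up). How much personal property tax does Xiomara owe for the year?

€11724.03

Days held (19 Feb – 31 Dec 2001): 316 out of 365
Tax = €366000 × 3.7% × 316/365 = €11724.0329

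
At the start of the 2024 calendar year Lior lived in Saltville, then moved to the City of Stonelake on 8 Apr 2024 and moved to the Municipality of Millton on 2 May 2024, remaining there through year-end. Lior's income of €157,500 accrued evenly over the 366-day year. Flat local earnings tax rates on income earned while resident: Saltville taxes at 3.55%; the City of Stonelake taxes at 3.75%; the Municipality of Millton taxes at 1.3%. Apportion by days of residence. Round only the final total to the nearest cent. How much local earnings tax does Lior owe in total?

Saltville, 1 Jan – 7 Apr 2024: 98 days → €157,500 × 3.55% × 98/366 = €1,497.1107
The City of Stonelake, 8 Apr – 1 May 2024: 24 days → €157,500 × 3.75% × 24/366 = €387.2951
The Municipality of Millton, 2 May – 31 Dec 2024: 244 days → €157,500 × 1.3% × 244/366 = €1,365.0000
Total = €3,249.4057

€3,249.41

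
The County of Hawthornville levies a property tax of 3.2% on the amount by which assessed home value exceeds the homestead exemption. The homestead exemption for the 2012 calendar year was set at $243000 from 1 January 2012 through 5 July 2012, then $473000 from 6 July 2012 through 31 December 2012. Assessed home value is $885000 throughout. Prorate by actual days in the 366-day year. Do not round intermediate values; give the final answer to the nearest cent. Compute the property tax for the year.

$16944.44

1 January – 5 July 2012: 187 days, exemption $243000 → ($885000 − $243000) × 3.2% × 187/366 = $10496.5246
6 July – 31 December 2012: 179 days, exemption $473000 → ($885000 − $473000) × 3.2% × 179/366 = $6447.9126
Total = $16944.4372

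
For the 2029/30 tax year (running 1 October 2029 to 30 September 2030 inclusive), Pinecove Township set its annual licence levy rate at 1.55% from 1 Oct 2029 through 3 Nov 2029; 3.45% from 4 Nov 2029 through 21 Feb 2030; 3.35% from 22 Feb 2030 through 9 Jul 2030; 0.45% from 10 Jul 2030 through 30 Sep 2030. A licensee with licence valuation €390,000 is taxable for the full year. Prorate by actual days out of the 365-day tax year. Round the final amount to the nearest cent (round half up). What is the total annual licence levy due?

1 Oct – 3 Nov 2029: 34 days at 1.55% → €390,000 × 1.55% × 34/365 = €563.0959
4 Nov 2029 – 21 Feb 2030: 110 days at 3.45% → €390,000 × 3.45% × 110/365 = €4,054.9315
22 Feb – 9 Jul 2030: 138 days at 3.35% → €390,000 × 3.35% × 138/365 = €4,939.6438
10 Jul – 30 Sep 2030: 83 days at 0.45% → €390,000 × 0.45% × 83/365 = €399.0822
Total = €9,956.7534

€9,956.75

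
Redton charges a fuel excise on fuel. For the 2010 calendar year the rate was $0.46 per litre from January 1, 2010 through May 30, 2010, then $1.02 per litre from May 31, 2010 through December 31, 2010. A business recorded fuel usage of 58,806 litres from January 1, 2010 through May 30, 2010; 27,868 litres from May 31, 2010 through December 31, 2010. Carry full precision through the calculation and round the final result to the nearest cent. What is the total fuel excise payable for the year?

$55476.12

January 1 – May 30, 2010: 58,806 litres at $0.46/litre → $27050.76
May 31 – December 31, 2010: 27,868 litres at $1.02/litre → $28425.36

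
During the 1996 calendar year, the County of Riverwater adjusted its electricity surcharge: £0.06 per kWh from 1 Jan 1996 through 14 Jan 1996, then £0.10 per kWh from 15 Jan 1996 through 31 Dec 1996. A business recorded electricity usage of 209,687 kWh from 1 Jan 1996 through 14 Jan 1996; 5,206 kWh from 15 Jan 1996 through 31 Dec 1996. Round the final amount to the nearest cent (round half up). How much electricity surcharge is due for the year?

1 Jan – 14 Jan 1996: 209,687 kWh at £0.06/kWh → £12,581.22
15 Jan – 31 Dec 1996: 5,206 kWh at £0.10/kWh → £520.60

£13,101.82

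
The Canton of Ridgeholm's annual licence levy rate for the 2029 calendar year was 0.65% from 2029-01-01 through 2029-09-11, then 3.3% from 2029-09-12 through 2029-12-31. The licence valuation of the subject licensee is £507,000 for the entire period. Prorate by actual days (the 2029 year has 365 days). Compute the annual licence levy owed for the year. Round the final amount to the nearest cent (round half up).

£7,381.36

2029-01-01 to 2029-09-11: 254 days at 0.65% → £507,000 × 0.65% × 254/365 = £2,293.3068
2029-09-12 to 2029-12-31: 111 days at 3.3% → £507,000 × 3.3% × 111/365 = £5,088.0575
Total = £7,381.3644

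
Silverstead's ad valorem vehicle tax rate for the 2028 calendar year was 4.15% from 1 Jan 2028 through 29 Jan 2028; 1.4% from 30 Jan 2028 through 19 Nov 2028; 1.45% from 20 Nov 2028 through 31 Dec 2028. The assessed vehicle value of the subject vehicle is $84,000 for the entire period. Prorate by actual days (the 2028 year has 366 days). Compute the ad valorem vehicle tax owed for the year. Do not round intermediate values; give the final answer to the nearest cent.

$1,363.85

1 Jan – 29 Jan 2028: 29 days at 4.15% → $84,000 × 4.15% × 29/366 = $276.2131
30 Jan – 19 Nov 2028: 295 days at 1.4% → $84,000 × 1.4% × 295/366 = $947.8689
20 Nov – 31 Dec 2028: 42 days at 1.45% → $84,000 × 1.45% × 42/366 = $139.7705
Total = $1,363.8525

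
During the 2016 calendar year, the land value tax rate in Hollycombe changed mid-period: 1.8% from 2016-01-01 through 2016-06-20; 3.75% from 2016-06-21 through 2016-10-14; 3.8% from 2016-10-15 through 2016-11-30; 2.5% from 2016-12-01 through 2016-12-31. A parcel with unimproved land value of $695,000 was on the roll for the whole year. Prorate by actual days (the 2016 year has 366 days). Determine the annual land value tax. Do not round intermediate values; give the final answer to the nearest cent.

$19,002.36

2016-01-01 to 2016-06-20: 172 days at 1.8% → $695,000 × 1.8% × 172/366 = $5,879.0164
2016-06-21 to 2016-10-14: 116 days at 3.75% → $695,000 × 3.75% × 116/366 = $8,260.2459
2016-10-15 to 2016-11-30: 47 days at 3.8% → $695,000 × 3.8% × 47/366 = $3,391.4481
2016-12-01 to 2016-12-31: 31 days at 2.5% → $695,000 × 2.5% × 31/366 = $1,471.6530
Total = $19,002.3634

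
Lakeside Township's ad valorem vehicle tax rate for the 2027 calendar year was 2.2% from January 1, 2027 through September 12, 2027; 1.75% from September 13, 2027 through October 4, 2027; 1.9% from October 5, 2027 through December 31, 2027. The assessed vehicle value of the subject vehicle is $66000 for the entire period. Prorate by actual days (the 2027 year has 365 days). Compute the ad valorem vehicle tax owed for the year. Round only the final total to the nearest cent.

January 1 – September 12, 2027: 255 days at 2.2% → $66000 × 2.2% × 255/365 = $1014.4110
September 13 – October 4, 2027: 22 days at 1.75% → $66000 × 1.75% × 22/365 = $69.6164
October 5 – December 31, 2027: 88 days at 1.9% → $66000 × 1.9% × 88/365 = $302.3342
Total = $1386.3616

$1386.36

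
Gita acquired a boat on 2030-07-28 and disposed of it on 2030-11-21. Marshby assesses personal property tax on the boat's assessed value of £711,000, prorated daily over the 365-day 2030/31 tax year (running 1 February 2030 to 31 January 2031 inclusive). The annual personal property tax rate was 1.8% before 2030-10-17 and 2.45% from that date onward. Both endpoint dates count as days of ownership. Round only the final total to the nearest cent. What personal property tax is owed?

2030-07-28 to 2030-10-16: 81 days at 1.8% → £711,000 × 1.8% × 81/365 = £2,840.1041
2030-10-17 to 2030-11-21: 36 days at 2.45% → £711,000 × 2.45% × 36/365 = £1,718.0877
Total = £4,558.1918

£4,558.19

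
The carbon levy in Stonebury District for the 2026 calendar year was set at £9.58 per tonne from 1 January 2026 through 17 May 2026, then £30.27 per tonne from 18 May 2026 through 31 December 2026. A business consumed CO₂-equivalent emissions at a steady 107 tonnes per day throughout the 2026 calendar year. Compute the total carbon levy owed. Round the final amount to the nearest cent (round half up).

£878,900.14

1 January – 17 May 2026: 137 days × 107 tonnes/day = 14,659 tonnes at £9.58/tonne → £140,433.22
18 May – 31 December 2026: 228 days × 107 tonnes/day = 24,396 tonnes at £30.27/tonne → £738,466.92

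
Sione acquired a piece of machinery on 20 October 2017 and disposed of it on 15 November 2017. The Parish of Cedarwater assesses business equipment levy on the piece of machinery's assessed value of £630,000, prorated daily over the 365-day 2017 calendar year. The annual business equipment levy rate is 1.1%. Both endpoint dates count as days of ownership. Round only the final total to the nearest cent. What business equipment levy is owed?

Days held (20 October – 15 November 2017): 27 out of 365
Tax = £630,000 × 1.1% × 27/365 = £512.6301

£512.63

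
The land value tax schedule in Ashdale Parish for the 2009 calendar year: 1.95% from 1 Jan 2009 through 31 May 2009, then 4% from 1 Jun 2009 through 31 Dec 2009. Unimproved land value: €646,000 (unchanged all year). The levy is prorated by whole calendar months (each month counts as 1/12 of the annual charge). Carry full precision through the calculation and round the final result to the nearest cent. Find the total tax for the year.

1 Jan – 31 May 2009: 5 months at 1.95% → €646,000 × 1.95% × 5/12 = €5,248.7500
1 Jun – 31 Dec 2009: 7 months at 4% → €646,000 × 4% × 7/12 = €15,073.3333
Total = €20,322.0833

€20,322.08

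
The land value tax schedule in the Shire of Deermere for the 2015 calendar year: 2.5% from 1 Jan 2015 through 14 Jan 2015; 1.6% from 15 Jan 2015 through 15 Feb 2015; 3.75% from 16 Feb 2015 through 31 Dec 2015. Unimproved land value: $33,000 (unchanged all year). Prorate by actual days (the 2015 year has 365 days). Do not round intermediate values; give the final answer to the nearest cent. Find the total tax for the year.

$1,159.48

1 Jan – 14 Jan 2015: 14 days at 2.5% → $33,000 × 2.5% × 14/365 = $31.6438
15 Jan – 15 Feb 2015: 32 days at 1.6% → $33,000 × 1.6% × 32/365 = $46.2904
16 Feb – 31 Dec 2015: 319 days at 3.75% → $33,000 × 3.75% × 319/365 = $1,081.5411
Total = $1,159.4753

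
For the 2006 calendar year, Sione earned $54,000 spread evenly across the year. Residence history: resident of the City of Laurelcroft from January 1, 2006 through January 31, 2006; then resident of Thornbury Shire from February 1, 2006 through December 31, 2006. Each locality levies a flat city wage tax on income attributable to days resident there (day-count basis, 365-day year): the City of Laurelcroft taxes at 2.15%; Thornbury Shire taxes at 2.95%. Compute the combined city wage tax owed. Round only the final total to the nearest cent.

The City of Laurelcroft, January 1 – January 31, 2006: 31 days → $54,000 × 2.15% × 31/365 = $98.6055
Thornbury Shire, February 1 – December 31, 2006: 334 days → $54,000 × 2.95% × 334/365 = $1,457.7041
Total = $1,556.3096

$1,556.31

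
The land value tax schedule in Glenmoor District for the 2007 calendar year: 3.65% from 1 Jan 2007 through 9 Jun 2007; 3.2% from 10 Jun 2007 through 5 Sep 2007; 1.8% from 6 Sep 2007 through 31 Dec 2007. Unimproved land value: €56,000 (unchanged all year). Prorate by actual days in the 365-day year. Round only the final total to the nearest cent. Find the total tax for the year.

1 Jan – 9 Jun 2007: 160 days at 3.65% → €56,000 × 3.65% × 160/365 = €896.0000
10 Jun – 5 Sep 2007: 88 days at 3.2% → €56,000 × 3.2% × 88/365 = €432.0438
6 Sep – 31 Dec 2007: 117 days at 1.8% → €56,000 × 1.8% × 117/365 = €323.1123
Total = €1,651.1562

€1,651.16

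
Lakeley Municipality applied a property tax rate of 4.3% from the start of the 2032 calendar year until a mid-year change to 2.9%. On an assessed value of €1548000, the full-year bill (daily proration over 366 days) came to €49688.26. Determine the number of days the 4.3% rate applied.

Let d = days at the first rate; then 366 − d days at the second rate.
€1548000 × [4.3%·d + 2.9%·(366−d)] / 366 = €49688.26
Solving gives d = 81, so the new rate took effect on 22 Mar 2032.

81 days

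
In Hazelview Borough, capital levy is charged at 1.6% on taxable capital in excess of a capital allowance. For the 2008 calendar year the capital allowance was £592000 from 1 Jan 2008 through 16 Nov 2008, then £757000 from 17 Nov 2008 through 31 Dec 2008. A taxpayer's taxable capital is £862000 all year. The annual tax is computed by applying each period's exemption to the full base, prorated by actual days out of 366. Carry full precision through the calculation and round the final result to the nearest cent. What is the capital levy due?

£3995.41

1 Jan – 16 Nov 2008: 321 days, exemption £592000 → (£862000 − £592000) × 1.6% × 321/366 = £3788.8525
17 Nov – 31 Dec 2008: 45 days, exemption £757000 → (£862000 − £757000) × 1.6% × 45/366 = £206.5574
Total = £3995.4098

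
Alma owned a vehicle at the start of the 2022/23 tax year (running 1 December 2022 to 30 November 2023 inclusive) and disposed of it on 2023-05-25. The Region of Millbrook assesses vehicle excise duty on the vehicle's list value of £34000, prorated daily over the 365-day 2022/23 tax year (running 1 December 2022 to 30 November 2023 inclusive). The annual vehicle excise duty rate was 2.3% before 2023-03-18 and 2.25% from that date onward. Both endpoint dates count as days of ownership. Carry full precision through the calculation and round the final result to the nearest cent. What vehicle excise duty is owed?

£373.86

2022-12-01 to 2023-03-17: 107 days at 2.3% → £34000 × 2.3% × 107/365 = £229.2438
2023-03-18 to 2023-05-25: 69 days at 2.25% → £34000 × 2.25% × 69/365 = £144.6164
Total = £373.8603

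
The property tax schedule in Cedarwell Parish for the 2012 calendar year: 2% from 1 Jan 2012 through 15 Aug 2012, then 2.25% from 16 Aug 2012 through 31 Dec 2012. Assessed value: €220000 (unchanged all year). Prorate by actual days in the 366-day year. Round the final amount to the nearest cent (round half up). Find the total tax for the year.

€4607.38

1 Jan – 15 Aug 2012: 228 days at 2% → €220000 × 2% × 228/366 = €2740.9836
16 Aug – 31 Dec 2012: 138 days at 2.25% → €220000 × 2.25% × 138/366 = €1866.3934
Total = €4607.3770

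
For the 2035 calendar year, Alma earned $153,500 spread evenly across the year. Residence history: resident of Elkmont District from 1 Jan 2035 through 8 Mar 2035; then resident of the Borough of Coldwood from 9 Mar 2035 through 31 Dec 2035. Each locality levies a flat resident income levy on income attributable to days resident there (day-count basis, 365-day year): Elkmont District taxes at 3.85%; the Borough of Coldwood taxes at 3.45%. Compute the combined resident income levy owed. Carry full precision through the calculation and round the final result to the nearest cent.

$5,408.46

Elkmont District, 1 Jan – 8 Mar 2035: 67 days → $153,500 × 3.85% × 67/365 = $1,084.8034
The Borough of Coldwood, 9 Mar – 31 Dec 2035: 298 days → $153,500 × 3.45% × 298/365 = $4,323.6534
Total = $5,408.4568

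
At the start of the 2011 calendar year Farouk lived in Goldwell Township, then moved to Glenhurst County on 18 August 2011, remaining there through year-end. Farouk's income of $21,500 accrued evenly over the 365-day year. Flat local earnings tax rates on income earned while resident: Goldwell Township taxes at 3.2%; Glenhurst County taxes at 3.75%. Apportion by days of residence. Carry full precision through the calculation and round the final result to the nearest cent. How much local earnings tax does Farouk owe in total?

$732.06

Goldwell Township, 1 January – 17 August 2011: 229 days → $21,500 × 3.2% × 229/365 = $431.6493
Glenhurst County, 18 August – 31 December 2011: 136 days → $21,500 × 3.75% × 136/365 = $300.4110
Total = $732.0603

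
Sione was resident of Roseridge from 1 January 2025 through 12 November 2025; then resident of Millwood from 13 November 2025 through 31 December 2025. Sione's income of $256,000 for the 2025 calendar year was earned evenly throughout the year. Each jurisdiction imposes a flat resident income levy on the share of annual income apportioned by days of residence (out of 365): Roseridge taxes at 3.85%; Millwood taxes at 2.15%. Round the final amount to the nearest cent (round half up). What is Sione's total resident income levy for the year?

$9,271.76

Roseridge, 1 January – 12 November 2025: 316 days → $256,000 × 3.85% × 316/365 = $8,532.8658
Millwood, 13 November – 31 December 2025: 49 days → $256,000 × 2.15% × 49/365 = $738.8932
Total = $9,271.7589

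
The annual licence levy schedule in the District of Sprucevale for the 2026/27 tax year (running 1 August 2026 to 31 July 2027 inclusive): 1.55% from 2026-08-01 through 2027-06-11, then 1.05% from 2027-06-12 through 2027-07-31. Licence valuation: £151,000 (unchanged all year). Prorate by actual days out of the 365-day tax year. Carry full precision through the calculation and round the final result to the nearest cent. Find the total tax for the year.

£2,237.08

2026-08-01 to 2027-06-11: 315 days at 1.55% → £151,000 × 1.55% × 315/365 = £2,019.8836
2027-06-12 to 2027-07-31: 50 days at 1.05% → £151,000 × 1.05% × 50/365 = £217.1918
Total = £2,237.0753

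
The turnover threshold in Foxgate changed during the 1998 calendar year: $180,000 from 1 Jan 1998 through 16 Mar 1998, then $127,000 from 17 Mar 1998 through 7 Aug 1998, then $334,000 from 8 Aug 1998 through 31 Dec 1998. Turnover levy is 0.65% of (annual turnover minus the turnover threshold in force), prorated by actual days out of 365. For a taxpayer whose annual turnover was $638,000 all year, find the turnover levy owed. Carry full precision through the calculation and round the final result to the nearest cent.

$2,712.51

1 Jan – 16 Mar 1998: 75 days, exemption $180,000 → ($638,000 − $180,000) × 0.65% × 75/365 = $611.7123
17 Mar – 7 Aug 1998: 144 days, exemption $127,000 → ($638,000 − $127,000) × 0.65% × 144/365 = $1,310.4000
8 Aug – 31 Dec 1998: 146 days, exemption $334,000 → ($638,000 − $334,000) × 0.65% × 146/365 = $790.4000
Total = $2,712.5123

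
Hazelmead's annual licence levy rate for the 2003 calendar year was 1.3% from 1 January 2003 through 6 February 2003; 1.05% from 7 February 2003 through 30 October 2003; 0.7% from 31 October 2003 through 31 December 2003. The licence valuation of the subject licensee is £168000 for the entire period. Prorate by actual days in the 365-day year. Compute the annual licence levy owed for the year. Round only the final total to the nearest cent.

1 January – 6 February 2003: 37 days at 1.3% → £168000 × 1.3% × 37/365 = £221.3918
7 February – 30 October 2003: 266 days at 1.05% → £168000 × 1.05% × 266/365 = £1285.5452
31 October – 31 December 2003: 62 days at 0.7% → £168000 × 0.7% × 62/365 = £199.7589
Total = £1706.6959

£1706.70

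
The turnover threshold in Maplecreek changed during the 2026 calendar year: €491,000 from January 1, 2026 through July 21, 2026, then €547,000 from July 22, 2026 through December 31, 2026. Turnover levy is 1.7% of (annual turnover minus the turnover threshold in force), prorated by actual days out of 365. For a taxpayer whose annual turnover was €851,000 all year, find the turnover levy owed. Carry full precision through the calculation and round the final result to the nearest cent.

January 1 – July 21, 2026: 202 days, exemption €491,000 → (€851,000 − €491,000) × 1.7% × 202/365 = €3,386.9589
July 22 – December 31, 2026: 163 days, exemption €547,000 → (€851,000 − €547,000) × 1.7% × 163/365 = €2,307.9014
Total = €5,694.8603

€5,694.86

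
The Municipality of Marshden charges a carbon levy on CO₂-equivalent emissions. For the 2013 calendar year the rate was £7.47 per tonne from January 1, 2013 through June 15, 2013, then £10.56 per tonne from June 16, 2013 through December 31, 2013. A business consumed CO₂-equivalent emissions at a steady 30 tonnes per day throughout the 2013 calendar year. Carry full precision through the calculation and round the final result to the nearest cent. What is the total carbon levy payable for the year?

£100,243.80

January 1 – June 15, 2013: 166 days × 30 tonnes/day = 4,980 tonnes at £7.47/tonne → £37,200.60
June 16 – December 31, 2013: 199 days × 30 tonnes/day = 5,970 tonnes at £10.56/tonne → £63,043.20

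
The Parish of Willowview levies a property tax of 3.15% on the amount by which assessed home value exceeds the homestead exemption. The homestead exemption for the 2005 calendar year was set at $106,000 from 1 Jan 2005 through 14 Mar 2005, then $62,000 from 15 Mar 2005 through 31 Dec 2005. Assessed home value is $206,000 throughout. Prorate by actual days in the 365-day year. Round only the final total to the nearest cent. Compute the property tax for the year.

1 Jan – 14 Mar 2005: 73 days, exemption $106,000 → ($206,000 − $106,000) × 3.15% × 73/365 = $630.0000
15 Mar – 31 Dec 2005: 292 days, exemption $62,000 → ($206,000 − $62,000) × 3.15% × 292/365 = $3,628.8000
Total = $4,258.8000

$4,258.80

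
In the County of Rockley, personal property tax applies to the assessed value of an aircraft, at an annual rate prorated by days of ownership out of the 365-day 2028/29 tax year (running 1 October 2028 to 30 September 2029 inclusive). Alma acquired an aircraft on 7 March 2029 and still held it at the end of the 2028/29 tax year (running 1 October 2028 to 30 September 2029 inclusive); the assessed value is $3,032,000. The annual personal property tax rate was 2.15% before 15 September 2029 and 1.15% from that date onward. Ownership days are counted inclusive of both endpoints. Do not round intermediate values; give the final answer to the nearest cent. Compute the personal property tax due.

7 March – 14 September 2029: 192 days at 2.15% → $3,032,000 × 2.15% × 192/365 = $34,290.6740
15 September – 30 September 2029: 16 days at 1.15% → $3,032,000 × 1.15% × 16/365 = $1,528.4603
Total = $35,819.1342

$35,819.13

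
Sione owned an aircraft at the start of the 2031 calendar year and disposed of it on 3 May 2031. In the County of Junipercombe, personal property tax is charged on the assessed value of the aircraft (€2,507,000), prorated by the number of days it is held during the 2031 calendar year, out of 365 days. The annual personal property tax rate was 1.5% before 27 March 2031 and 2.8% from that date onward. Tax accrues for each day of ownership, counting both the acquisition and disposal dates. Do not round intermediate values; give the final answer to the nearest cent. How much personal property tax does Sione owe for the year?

€16,065.41

1 January – 26 March 2031: 85 days at 1.5% → €2,507,000 × 1.5% × 85/365 = €8,757.3288
27 March – 3 May 2031: 38 days at 2.8% → €2,507,000 × 2.8% × 38/365 = €7,308.0767
Total = €16,065.4055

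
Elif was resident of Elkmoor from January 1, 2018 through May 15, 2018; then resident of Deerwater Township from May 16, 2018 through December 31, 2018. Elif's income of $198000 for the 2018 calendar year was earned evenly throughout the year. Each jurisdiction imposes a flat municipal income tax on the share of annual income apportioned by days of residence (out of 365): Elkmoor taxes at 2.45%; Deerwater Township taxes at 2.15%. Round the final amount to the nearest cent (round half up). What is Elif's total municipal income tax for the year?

$4476.70

Elkmoor, January 1 – May 15, 2018: 135 days → $198000 × 2.45% × 135/365 = $1794.2055
Deerwater Township, May 16 – December 31, 2018: 230 days → $198000 × 2.15% × 230/365 = $2682.4932
Total = $4476.6986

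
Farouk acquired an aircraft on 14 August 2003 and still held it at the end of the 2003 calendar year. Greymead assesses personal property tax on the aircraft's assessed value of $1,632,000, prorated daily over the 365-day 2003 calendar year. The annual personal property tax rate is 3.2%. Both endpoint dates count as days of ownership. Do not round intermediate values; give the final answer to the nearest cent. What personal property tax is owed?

$20,031.12

Days held (14 August – 31 December 2003): 140 out of 365
Tax = $1,632,000 × 3.2% × 140/365 = $20,031.1233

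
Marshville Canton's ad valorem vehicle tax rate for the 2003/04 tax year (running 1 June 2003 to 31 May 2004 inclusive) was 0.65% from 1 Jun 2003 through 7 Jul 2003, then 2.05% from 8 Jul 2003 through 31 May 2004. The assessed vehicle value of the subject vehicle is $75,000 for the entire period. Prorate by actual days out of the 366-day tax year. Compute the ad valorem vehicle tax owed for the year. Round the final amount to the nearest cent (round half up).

$1,431.35

1 Jun – 7 Jul 2003: 37 days at 0.65% → $75,000 × 0.65% × 37/366 = $49.2828
8 Jul 2003 – 31 May 2004: 329 days at 2.05% → $75,000 × 2.05% × 329/366 = $1,382.0697
Total = $1,431.3525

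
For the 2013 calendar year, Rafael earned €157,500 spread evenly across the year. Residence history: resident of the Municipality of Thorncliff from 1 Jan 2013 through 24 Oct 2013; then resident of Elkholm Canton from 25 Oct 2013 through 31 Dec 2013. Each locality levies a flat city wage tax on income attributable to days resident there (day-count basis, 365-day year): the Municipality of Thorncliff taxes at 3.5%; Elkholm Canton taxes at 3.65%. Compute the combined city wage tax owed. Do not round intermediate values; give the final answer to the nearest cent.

The Municipality of Thorncliff, 1 Jan – 24 Oct 2013: 297 days → €157,500 × 3.5% × 297/365 = €4,485.5137
Elkholm Canton, 25 Oct – 31 Dec 2013: 68 days → €157,500 × 3.65% × 68/365 = €1,071.0000
Total = €5,556.5137

€5,556.51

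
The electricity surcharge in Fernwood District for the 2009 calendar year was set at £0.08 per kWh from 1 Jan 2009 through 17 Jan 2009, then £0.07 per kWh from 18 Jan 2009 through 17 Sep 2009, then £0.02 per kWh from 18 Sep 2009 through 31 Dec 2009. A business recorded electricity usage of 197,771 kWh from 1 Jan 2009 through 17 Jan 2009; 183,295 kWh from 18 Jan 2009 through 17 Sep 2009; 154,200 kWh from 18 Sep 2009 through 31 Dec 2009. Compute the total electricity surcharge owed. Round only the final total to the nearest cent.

£31,736.33

1 Jan – 17 Jan 2009: 197,771 kWh at £0.08/kWh → £15,821.68
18 Jan – 17 Sep 2009: 183,295 kWh at £0.07/kWh → £12,830.65
18 Sep – 31 Dec 2009: 154,200 kWh at £0.02/kWh → £3,084.00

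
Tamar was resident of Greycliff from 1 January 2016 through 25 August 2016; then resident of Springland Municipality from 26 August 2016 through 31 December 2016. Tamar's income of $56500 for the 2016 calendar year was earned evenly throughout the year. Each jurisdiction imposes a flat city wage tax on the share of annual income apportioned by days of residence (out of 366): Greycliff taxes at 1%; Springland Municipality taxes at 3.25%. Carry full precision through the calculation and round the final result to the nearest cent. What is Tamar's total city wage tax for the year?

$1009.59

Greycliff, 1 January – 25 August 2016: 238 days → $56500 × 1% × 238/366 = $367.4044
Springland Municipality, 26 August – 31 December 2016: 128 days → $56500 × 3.25% × 128/366 = $642.1858
Total = $1009.5902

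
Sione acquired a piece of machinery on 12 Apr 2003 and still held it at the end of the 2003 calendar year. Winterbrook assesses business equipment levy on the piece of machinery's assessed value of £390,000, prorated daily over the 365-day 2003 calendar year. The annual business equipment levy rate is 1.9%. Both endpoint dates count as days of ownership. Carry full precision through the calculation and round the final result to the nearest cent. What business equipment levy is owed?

£5,359.56

Days held (12 Apr – 31 Dec 2003): 264 out of 365
Tax = £390,000 × 1.9% × 264/365 = £5,359.5616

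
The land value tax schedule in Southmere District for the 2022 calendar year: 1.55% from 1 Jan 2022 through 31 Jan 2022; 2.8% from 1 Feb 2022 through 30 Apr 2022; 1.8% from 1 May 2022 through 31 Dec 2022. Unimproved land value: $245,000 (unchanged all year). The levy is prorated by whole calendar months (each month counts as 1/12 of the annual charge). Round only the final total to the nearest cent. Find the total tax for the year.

$4,971.46

1 Jan – 31 Jan 2022: 1 month at 1.55% → $245,000 × 1.55% × 1/12 = $316.4583
1 Feb – 30 Apr 2022: 3 months at 2.8% → $245,000 × 2.8% × 3/12 = $1,715.0000
1 May – 31 Dec 2022: 8 months at 1.8% → $245,000 × 1.8% × 8/12 = $2,940.0000
Total = $4,971.4583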